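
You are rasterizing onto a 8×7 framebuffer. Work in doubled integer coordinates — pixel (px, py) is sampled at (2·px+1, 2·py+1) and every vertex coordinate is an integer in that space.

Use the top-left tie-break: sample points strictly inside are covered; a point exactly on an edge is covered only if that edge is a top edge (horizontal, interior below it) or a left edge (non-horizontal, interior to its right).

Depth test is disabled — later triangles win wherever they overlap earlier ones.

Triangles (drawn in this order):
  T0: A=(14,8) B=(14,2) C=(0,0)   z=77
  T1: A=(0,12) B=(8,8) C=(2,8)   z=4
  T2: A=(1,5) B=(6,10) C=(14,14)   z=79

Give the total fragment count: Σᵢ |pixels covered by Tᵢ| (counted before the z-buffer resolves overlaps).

T0:
  2·area = 84  (B↔C swapped to make it positive)
  edge (14, 8)→(0, 0): d=(-14,-8) top-left  bias=+0
  edge (0, 0)→(14, 2): d=(14,2) right/bottom  bias=-1
  edge (14, 2)→(14, 8): d=(0,6) right/bottom  bias=-1
    (1,0)@(3, 1): e=[10,8,66] → #
    (2,0)@(5, 1): e=[26,4,54] → #
    (3,0)@(7, 1): e=[42,0,42] → ·  [on edge]
    (1,1)@(3, 3): e=[-18,36,66] → ·
    (2,1)@(5, 3): e=[-2,32,54] → ·
    (3,1)@(7, 3): e=[14,28,42] → #
    (4,1)@(9, 3): e=[30,24,30] → #
    (5,1)@(11, 3): e=[46,20,18] → #
    (6,1)@(13, 3): e=[62,16,6] → #
    (7,1)@(15, 3): e=[78,12,-6] → ·
    (3,2)@(7, 5): e=[-14,56,42] → ·
    (4,2)@(9, 5): e=[2,52,30] → #
  covered (10 px):
    · # # · · · · ·
    · · · # # # # ·
    · · · · # # # ·
    · · · · · · # ·
    · · · · · · · ·
    · · · · · · · ·
    · · · · · · · ·
T1:
  2·area = 24  (B↔C swapped to make it positive)
  edge (0, 12)→(2, 8): d=(2,-4) top-left  bias=+0
  edge (2, 8)→(8, 8): d=(6,0) top-left  bias=+0
  edge (8, 8)→(0, 12): d=(-8,4) right/bottom  bias=-1
    (1,4)@(3, 9): e=[6,6,12] → #
    (2,4)@(5, 9): e=[14,6,4] → #
    (3,4)@(7, 9): e=[22,6,-4] → ·
    (0,5)@(1, 11): e=[2,18,4] → #
    (1,5)@(3, 11): e=[10,18,-4] → ·
    (2,5)@(5, 11): e=[18,18,-12] → ·
    (0,6)@(1, 13): e=[6,30,-12] → ·
  covered (3 px):
    · · · · · · · ·
    · · · · · · · ·
    · · · · · · · ·
    · · · · · · · ·
    · # # · · · · ·
    # · · · · · · ·
    · · · · · · · ·
T2:
  2·area = 20  (B↔C swapped to make it positive)
  edge (1, 5)→(14, 14): d=(13,9) right/bottom  bias=-1
  edge (14, 14)→(6, 10): d=(-8,-4) top-left  bias=+0
  edge (6, 10)→(1, 5): d=(-5,-5) top-left  bias=+0
    (0,2)@(1, 5): e=[0,20,0] → ·  [on edge]
    (1,3)@(3, 7): e=[8,12,0] → #  [on edge]
    (2,3)@(5, 7): e=[-10,20,10] → ·
    (1,4)@(3, 9): e=[34,-4,-10] → ·
    (2,4)@(5, 9): e=[16,4,0] → #  [on edge]
    (3,4)@(7, 9): e=[-2,12,10] → ·
    (2,5)@(5, 11): e=[42,-12,-10] → ·
    (3,5)@(7, 11): e=[24,-4,0] → ·  [on edge]
    (4,5)@(9, 11): e=[6,4,10] → #
    (5,5)@(11, 11): e=[-12,12,20] → ·
    (4,6)@(9, 13): e=[32,-12,0] → ·  [on edge]
  covered (3 px):
    · · · · · · · ·
    · · · · · · · ·
    · · · · · · · ·
    · # · · · · · ·
    · · # · · · · ·
    · · · · # · · ·
    · · · · · · · ·

Result: 16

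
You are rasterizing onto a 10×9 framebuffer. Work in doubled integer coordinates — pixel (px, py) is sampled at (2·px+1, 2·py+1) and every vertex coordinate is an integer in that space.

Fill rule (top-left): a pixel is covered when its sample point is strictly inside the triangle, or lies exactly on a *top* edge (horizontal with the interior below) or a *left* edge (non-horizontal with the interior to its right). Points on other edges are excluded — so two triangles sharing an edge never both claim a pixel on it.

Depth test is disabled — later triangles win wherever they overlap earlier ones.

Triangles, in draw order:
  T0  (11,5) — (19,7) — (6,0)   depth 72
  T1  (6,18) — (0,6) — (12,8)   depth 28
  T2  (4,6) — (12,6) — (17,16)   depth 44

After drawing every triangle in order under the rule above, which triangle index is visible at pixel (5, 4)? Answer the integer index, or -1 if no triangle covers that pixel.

T0:
  2·area = 30  (B↔C swapped to make it positive)
  edge (11, 5)→(6, 0): d=(-5,-5) top-left  bias=+0
  edge (6, 0)→(19, 7): d=(13,7) right/bottom  bias=-1
  edge (19, 7)→(11, 5): d=(-8,-2) top-left  bias=+0
    (3,0)@(7, 1): e=[0,6,24] → X  [on edge]
    (4,0)@(9, 1): e=[10,-8,28] → .
    (1,1)@(3, 3): e=[-30,60,0] → .  [on edge]
    (3,1)@(7, 3): e=[-10,32,8] → .
    (4,1)@(9, 3): e=[0,18,12] → X  [on edge]
    (5,1)@(11, 3): e=[10,4,16] → X
    (6,1)@(13, 3): e=[20,-10,20] → .
    (4,2)@(9, 5): e=[-10,44,-4] → .
    (5,2)@(11, 5): e=[0,30,0] → X  [on edge]
    (6,2)@(13, 5): e=[10,16,4] → X
    (7,2)@(15, 5): e=[20,2,8] → X
    (8,2)@(17, 5): e=[30,-12,12] → .
    (6,3)@(13, 7): e=[0,42,-12] → .  [on edge]
    (9,3)@(19, 7): e=[30,0,0] → .  [on edge]
    (7,4)@(15, 9): e=[0,54,-24] → .  [on edge]
    (8,5)@(17, 11): e=[0,66,-36] → .  [on edge]
    (9,6)@(19, 13): e=[0,78,-48] → .  [on edge]
  covered (6 px):
    . . . X . . . . . .
    . . . . X X . . . .
    . . . . . X X X . .
    . . . . . . . . . .
    . . . . . . . . . .
    . . . . . . . . . .
    . . . . . . . . . .
    . . . . . . . . . .
    . . . . . . . . . .
T1:
  2·area = 132
  edge (6, 18)→(0, 6): d=(-6,-12) top-left  bias=+0
  edge (0, 6)→(12, 8): d=(12,2) right/bottom  bias=-1
  edge (12, 8)→(6, 18): d=(-6,10) right/bottom  bias=-1
    (7,1)@(15, 3): e=[198,-66,0] → .  [on edge]
    (0,3)@(1, 7): e=[6,10,116] → X
    (1,3)@(3, 7): e=[30,6,96] → X
    (2,3)@(5, 7): e=[54,2,76] → X
    (3,3)@(7, 7): e=[78,-2,56] → .
    (0,4)@(1, 9): e=[-6,34,104] → .
    (1,4)@(3, 9): e=[18,30,84] → X
    (3,4)@(7, 9): e=[66,22,44] → X
    (4,4)@(9, 9): e=[90,18,24] → X
    (5,4)@(11, 9): e=[114,14,4] → X
    (6,4)@(13, 9): e=[138,10,-16] → .
    (1,5)@(3, 11): e=[6,54,72] → X
    (4,6)@(9, 13): e=[66,66,0] → .  [on edge]
  covered (16 px):
    . . . . . . . . . .
    . . . . . . . . . .
    . . . . . . . . . .
    X X X . . . . . . .
    . X X X X X . . . .
    . X X X X . . . . .
    . . X X . . . . . .
    . . X X . . . . . .
    . . . . . . . . . .
T2:
  2·area = 80
  edge (4, 6)→(12, 6): d=(8,0) top-left  bias=+0
  edge (12, 6)→(17, 16): d=(5,10) right/bottom  bias=-1
  edge (17, 16)→(4, 6): d=(-13,-10) top-left  bias=+0
    (3,3)@(7, 7): e=[8,55,17] → X
    (4,3)@(9, 7): e=[8,35,37] → X
    (5,3)@(11, 7): e=[8,15,57] → X
    (6,3)@(13, 7): e=[8,-5,77] → .
    (3,4)@(7, 9): e=[24,65,-9] → .
    (4,4)@(9, 9): e=[24,45,11] → X
    (6,4)@(13, 9): e=[24,5,51] → X
    (7,4)@(15, 9): e=[24,-15,71] → .
    (4,5)@(9, 11): e=[40,55,-15] → .
    (5,5)@(11, 11): e=[40,35,5] → X
    (7,5)@(15, 11): e=[40,-5,45] → .
    (5,6)@(11, 13): e=[56,45,-21] → .
  covered (9 px):
    . . . . . . . . . .
    . . . . . . . . . .
    . . . . . . . . . .
    . . . X X X . . . .
    . . . . X X X . . .
    . . . . . X X . . .
    . . . . . . . X . .
    . . . . . . . . . .
    . . . . . . . . . .

Z-buffer (winner per pixel, '.' = empty):
  . . . 0 . . . . . .
  . . . . 0 0 . . . .
  . . . . . 0 0 0 . .
  1 1 1 2 2 2 . . . .
  . 1 1 1 2 2 2 . . .
  . 1 1 1 1 2 2 . . .
  . . 1 1 . . . 2 . .
  . . 1 1 . . . . . .
  . . . . . . . . . .

Answer: 2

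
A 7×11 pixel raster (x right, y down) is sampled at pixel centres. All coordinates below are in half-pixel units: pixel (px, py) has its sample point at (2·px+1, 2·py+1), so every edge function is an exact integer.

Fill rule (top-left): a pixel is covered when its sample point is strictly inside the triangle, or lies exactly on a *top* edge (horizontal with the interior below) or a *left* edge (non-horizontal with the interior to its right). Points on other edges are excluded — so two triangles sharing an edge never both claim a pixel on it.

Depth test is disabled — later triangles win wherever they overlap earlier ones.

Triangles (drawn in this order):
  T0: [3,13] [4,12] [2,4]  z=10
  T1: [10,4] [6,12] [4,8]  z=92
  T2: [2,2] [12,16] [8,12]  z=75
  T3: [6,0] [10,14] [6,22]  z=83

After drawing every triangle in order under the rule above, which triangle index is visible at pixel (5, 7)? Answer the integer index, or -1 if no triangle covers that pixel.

T0:
  2·area = 10  (B↔C swapped to make it positive)
  edge (3, 13)→(2, 4): d=(-1,-9) top-left  bias=+0
  edge (2, 4)→(4, 12): d=(2,8) right/bottom  bias=-1
  edge (4, 12)→(3, 13): d=(-1,1) right/bottom  bias=-1
    (6,1)@(13, 3): e=[100,-90,0] → .  [on edge]
    (5,2)@(11, 5): e=[80,-70,0] → .  [on edge]
    (4,3)@(9, 7): e=[60,-50,0] → .  [on edge]
    (1,4)@(3, 9): e=[4,2,4] → X
    (2,4)@(5, 9): e=[22,-14,2] → .
    (3,4)@(7, 9): e=[40,-30,0] → .  [on edge]
    (1,5)@(3, 11): e=[2,6,2] → X
    (2,5)@(5, 11): e=[20,-10,0] → .  [on edge]
    (1,6)@(3, 13): e=[0,10,0] → .  [on edge]
    (0,7)@(1, 15): e=[-20,30,0] → .  [on edge]
  covered (2 px):
    . . . . . . .
    . . . . . . .
    . . . . . . .
    . . . . . . .
    . X . . . . .
    . X . . . . .
    . . . . . . .
    . . . . . . .
    . . . . . . .
    . . . . . . .
    . . . . . . .
T1:
  2·area = 32
  edge (10, 4)→(6, 12): d=(-4,8) right/bottom  bias=-1
  edge (6, 12)→(4, 8): d=(-2,-4) top-left  bias=+0
  edge (4, 8)→(10, 4): d=(6,-4) top-left  bias=+0
    (4,2)@(9, 5): e=[4,26,2] → X
    (5,2)@(11, 5): e=[-12,34,10] → .
    (3,3)@(7, 7): e=[12,14,6] → X
    (4,3)@(9, 7): e=[-4,22,14] → .
    (2,4)@(5, 9): e=[20,2,10] → X
    (4,4)@(9, 9): e=[-12,18,26] → .
    (2,5)@(5, 11): e=[12,-2,22] → .
    (3,5)@(7, 11): e=[-4,6,30] → .
  covered (4 px):
    . . . . . . .
    . . . . . . .
    . . . . X . .
    . . . X . . .
    . . X X . . .
    . . . . . . .
    . . . . . . .
    . . . . . . .
    . . . . . . .
    . . . . . . .
    . . . . . . .
T2:
  2·area = 16
  edge (2, 2)→(12, 16): d=(10,14) right/bottom  bias=-1
  edge (12, 16)→(8, 12): d=(-4,-4) top-left  bias=+0
  edge (8, 12)→(2, 2): d=(-6,-10) top-left  bias=+0
    (0,2)@(1, 5): e=[44,0,-28] → .  [on edge]
    (1,3)@(3, 7): e=[36,0,-20] → .  [on edge]
    (2,3)@(5, 7): e=[8,8,0] → X  [on edge]
    (3,3)@(7, 7): e=[-20,16,20] → .
    (2,4)@(5, 9): e=[28,0,-12] → .  [on edge]
    (3,4)@(7, 9): e=[0,8,8] → .  [on edge]
    (3,5)@(7, 11): e=[20,0,-4] → .  [on edge]
    (4,6)@(9, 13): e=[12,0,4] → X  [on edge]
    (5,6)@(11, 13): e=[-16,8,24] → .
    (4,7)@(9, 15): e=[32,-8,-8] → .
    (5,7)@(11, 15): e=[4,0,12] → X  [on edge]
    (6,7)@(13, 15): e=[-24,8,32] → .
    (5,8)@(11, 17): e=[24,-8,0] → .  [on edge]
    (6,8)@(13, 17): e=[-4,0,20] → .  [on edge]
  covered (3 px):
    . . . . . . .
    . . . . . . .
    . . . . . . .
    . . X . . . .
    . . . . . . .
    . . . . . . .
    . . . . X . .
    . . . . . X .
    . . . . . . .
    . . . . . . .
    . . . . . . .
T3:
  2·area = 88
  edge (6, 0)→(10, 14): d=(4,14) right/bottom  bias=-1
  edge (10, 14)→(6, 22): d=(-4,8) right/bottom  bias=-1
  edge (6, 22)→(6, 0): d=(0,-22) top-left  bias=+0
    (3,2)@(7, 5): e=[6,60,22] → X
    (4,2)@(9, 5): e=[-22,44,66] → .
    (3,3)@(7, 7): e=[14,52,22] → X
    (4,3)@(9, 7): e=[-14,36,66] → .
    (3,4)@(7, 9): e=[22,44,22] → X
    (4,4)@(9, 9): e=[-6,28,66] → .
    (3,5)@(7, 11): e=[30,36,22] → X
    (4,5)@(9, 11): e=[2,20,66] → X
    (5,5)@(11, 11): e=[-26,4,110] → .
    (3,6)@(7, 13): e=[38,28,22] → X
    (5,6)@(11, 13): e=[-18,-4,110] → .
    (3,7)@(7, 15): e=[46,20,22] → X
  covered (11 px):
    . . . . . . .
    . . . . . . .
    . . . X . . .
    . . . X . . .
    . . . X . . .
    . . . X X . .
    . . . X X . .
    . . . X X . .
    . . . X . . .
    . . . X . . .
    . . . . . . .

Z-buffer (winner per pixel, '.' = empty):
  . . . . . . .
  . . . . . . .
  . . . 3 1 . .
  . . 2 3 . . .
  . 0 1 3 . . .
  . 0 . 3 3 . .
  . . . 3 3 . .
  . . . 3 3 2 .
  . . . 3 . . .
  . . . 3 . . .
  . . . . . . .

Result: 2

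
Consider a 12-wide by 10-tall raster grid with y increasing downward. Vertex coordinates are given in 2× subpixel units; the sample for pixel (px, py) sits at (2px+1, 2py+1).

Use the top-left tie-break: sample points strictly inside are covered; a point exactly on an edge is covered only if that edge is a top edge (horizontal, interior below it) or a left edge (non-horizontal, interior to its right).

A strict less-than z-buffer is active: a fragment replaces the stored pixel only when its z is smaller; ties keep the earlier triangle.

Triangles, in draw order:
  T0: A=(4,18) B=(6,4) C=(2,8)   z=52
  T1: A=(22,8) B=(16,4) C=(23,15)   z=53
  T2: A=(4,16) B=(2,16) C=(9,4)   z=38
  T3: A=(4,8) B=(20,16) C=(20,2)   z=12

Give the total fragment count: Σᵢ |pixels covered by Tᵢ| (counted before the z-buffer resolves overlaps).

T0:
  2·area = 48  (B↔C swapped to make it positive)
  edge (4, 18)→(2, 8): d=(-2,-10) top-left  bias=+0
  edge (2, 8)→(6, 4): d=(4,-4) top-left  bias=+0
  edge (6, 4)→(4, 18): d=(-2,14) right/bottom  bias=-1
    (4,0)@(9, 1): e=[84,0,-36] → .  [on edge]
    (0,1)@(1, 3): e=[0,-24,72] → .  [on edge]
    (3,1)@(7, 3): e=[60,0,-12] → .  [on edge]
    (2,2)@(5, 5): e=[36,0,12] → X  [on edge]
    (3,2)@(7, 5): e=[56,8,-16] → .
    (1,3)@(3, 7): e=[12,0,36] → X  [on edge]
    (3,3)@(7, 7): e=[52,16,-20] → .
    (0,4)@(1, 9): e=[-12,0,60] → .  [on edge]
    (1,4)@(3, 9): e=[8,8,32] → X
    (3,4)@(7, 9): e=[48,24,-24] → .
    (1,5)@(3, 11): e=[4,16,28] → X
    (2,5)@(5, 11): e=[24,24,0] → .  [on edge]
    (1,6)@(3, 13): e=[0,24,24] → X  [on edge]
  covered (7 px):
    . . . . . . . . . . . .
    . . . . . . . . . . . .
    . . X . . . . . . . . .
    . X X . . . . . . . . .
    . X X . . . . . . . . .
    . X . . . . . . . . . .
    . X . . . . . . . . . .
    . . . . . . . . . . . .
    . . . . . . . . . . . .
    . . . . . . . . . . . .
T1:
  2·area = 38  (B↔C swapped to make it positive)
  edge (22, 8)→(23, 15): d=(1,7) right/bottom  bias=-1
  edge (23, 15)→(16, 4): d=(-7,-11) top-left  bias=+0
  edge (16, 4)→(22, 8): d=(6,4) right/bottom  bias=-1
    (10,0)@(21, 1): e=[0,76,-38] → .  [on edge]
    (8,2)@(17, 5): e=[32,4,2] → X
    (9,2)@(19, 5): e=[18,26,-6] → .
    (8,3)@(17, 7): e=[34,-10,14] → .
    (9,3)@(19, 7): e=[20,12,6] → X
    (10,3)@(21, 7): e=[6,34,-2] → .
    (9,4)@(19, 9): e=[22,-2,18] → .
    (10,4)@(21, 9): e=[8,20,10] → X
    (11,4)@(23, 9): e=[-6,42,2] → .
    (10,5)@(21, 11): e=[10,6,22] → X
    (11,5)@(23, 11): e=[-4,28,14] → .
    (10,6)@(21, 13): e=[12,-8,34] → .
    (11,7)@(23, 15): e=[0,0,38] → .  [on edge]
  covered (4 px):
    . . . . . . . . . . . .
    . . . . . . . . . . . .
    . . . . . . . . X . . .
    . . . . . . . . . X . .
    . . . . . . . . . . X .
    . . . . . . . . . . X .
    . . . . . . . . . . . .
    . . . . . . . . . . . .
    . . . . . . . . . . . .
    . . . . . . . . . . . .
T2:
  2·area = 24
  edge (4, 16)→(2, 16): d=(-2,0) right/bottom  bias=-1
  edge (2, 16)→(9, 4): d=(7,-12) top-left  bias=+0
  edge (9, 4)→(4, 16): d=(-5,12) right/bottom  bias=-1
    (2,5)@(5, 11): e=[10,1,13] → X
    (3,5)@(7, 11): e=[10,25,-11] → .
    (2,6)@(5, 13): e=[6,15,3] → X
    (3,6)@(7, 13): e=[6,39,-21] → .
    (1,7)@(3, 15): e=[2,5,17] → X
    (2,7)@(5, 15): e=[2,29,-7] → .
    (1,8)@(3, 17): e=[-2,19,7] → .
  covered (3 px):
    . . . . . . . . . . . .
    . . . . . . . . . . . .
    . . . . . . . . . . . .
    . . . . . . . . . . . .
    . . . . . . . . . . . .
    . . X . . . . . . . . .
    . . X . . . . . . . . .
    . X . . . . . . . . . .
    . . . . . . . . . . . .
    . . . . . . . . . . . .
T3:
  2·area = 224  (B↔C swapped to make it positive)
  edge (4, 8)→(20, 2): d=(16,-6) top-left  bias=+0
  edge (20, 2)→(20, 16): d=(0,14) right/bottom  bias=-1
  edge (20, 16)→(4, 8): d=(-16,-8) top-left  bias=+0
    (9,1)@(19, 3): e=[10,14,200] → X
    (10,1)@(21, 3): e=[22,-14,216] → .
    (6,2)@(13, 5): e=[6,98,120] → X
    (7,2)@(15, 5): e=[18,70,136] → X
    (8,2)@(17, 5): e=[30,42,152] → X
    (10,2)@(21, 5): e=[54,-14,184] → .
    (3,3)@(7, 7): e=[2,182,40] → X
    (4,3)@(9, 7): e=[14,154,56] → X
    (5,3)@(11, 7): e=[26,126,72] → X
    (10,3)@(21, 7): e=[86,-14,152] → .
    (3,4)@(7, 9): e=[34,182,8] → X
    (10,4)@(21, 9): e=[118,-14,120] → .
  covered (28 px):
    . . . . . . . . . . . .
    . . . . . . . . . X . .
    . . . . . . X X X X . .
    . . . X X X X X X X . .
    . . . X X X X X X X . .
    . . . . . X X X X X . .
    . . . . . . . X X X . .
    . . . . . . . . . X . .
    . . . . . . . . . . . .
    . . . . . . . . . . . .

Answer: 42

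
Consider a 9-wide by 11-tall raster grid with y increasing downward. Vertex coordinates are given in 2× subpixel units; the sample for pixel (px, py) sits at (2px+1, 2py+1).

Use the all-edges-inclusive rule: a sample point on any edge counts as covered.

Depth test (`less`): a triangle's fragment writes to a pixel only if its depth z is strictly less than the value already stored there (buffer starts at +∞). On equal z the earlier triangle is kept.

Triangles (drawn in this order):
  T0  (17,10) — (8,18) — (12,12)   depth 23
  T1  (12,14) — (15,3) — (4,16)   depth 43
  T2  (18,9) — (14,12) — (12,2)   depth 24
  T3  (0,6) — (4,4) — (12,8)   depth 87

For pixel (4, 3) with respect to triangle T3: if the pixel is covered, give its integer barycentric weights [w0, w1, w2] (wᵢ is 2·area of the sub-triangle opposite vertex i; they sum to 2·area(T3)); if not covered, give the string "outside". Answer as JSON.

T0:
  2·area = 22
  edge (17, 10)→(8, 18): d=(-9,8) inclusive
  edge (8, 18)→(12, 12): d=(4,-6) inclusive
  edge (12, 12)→(17, 10): d=(5,-2) inclusive
    (7,5)@(15, 11): e=[7,14,1] → █
    (8,5)@(17, 11): e=[-9,26,5] → ·
    (6,6)@(13, 13): e=[5,10,7] → █
    (7,6)@(15, 13): e=[-11,22,11] → ·
    (5,7)@(11, 15): e=[3,6,13] → █
    (6,7)@(13, 15): e=[-13,18,17] → ·
    (4,8)@(9, 17): e=[1,2,19] → █
    (5,8)@(11, 17): e=[-15,14,23] → ·
    (4,9)@(9, 19): e=[-17,10,29] → ·
  covered (4 px):
    · · · · · · · · ·
    · · · · · · · · ·
    · · · · · · · · ·
    · · · · · · · · ·
    · · · · · · · · ·
    · · · · · · · █ ·
    · · · · · · █ · ·
    · · · · · █ · · ·
    · · · · █ · · · ·
    · · · · · · · · ·
    · · · · · · · · ·
T1:
  2·area = 82  (B↔C swapped to make it positive)
  edge (12, 14)→(4, 16): d=(-8,2) inclusive
  edge (4, 16)→(15, 3): d=(11,-13) inclusive
  edge (15, 3)→(12, 14): d=(-3,11) inclusive
    (7,1)@(15, 3): e=[82,0,0] → █  [on edge]
    (8,1)@(17, 3): e=[78,26,-22] → ·
    (7,2)@(15, 5): e=[66,22,-6] → ·
    (6,3)@(13, 7): e=[54,18,10] → █
    (7,3)@(15, 7): e=[50,44,-12] → ·
    (5,4)@(11, 9): e=[42,14,26] → █
    (7,4)@(15, 9): e=[34,66,-18] → ·
    (4,5)@(9, 11): e=[30,10,42] → █
    (6,5)@(13, 11): e=[22,62,-2] → ·
    (3,6)@(7, 13): e=[18,6,58] → █
    (6,6)@(13, 13): e=[6,84,-8] → ·
    (2,7)@(5, 15): e=[6,2,74] → █
  covered (11 px):
    · · · · · · · · ·
    · · · · · · · █ ·
    · · · · · · · · ·
    · · · · · · █ · ·
    · · · · · █ █ · ·
    · · · · █ █ · · ·
    · · · █ █ █ · · ·
    · · █ █ · · · · ·
    · · · · · · · · ·
    · · · · · · · · ·
    · · · · · · · · ·
T2:
  2·area = 46
  edge (18, 9)→(14, 12): d=(-4,3) inclusive
  edge (14, 12)→(12, 2): d=(-2,-10) inclusive
  edge (12, 2)→(18, 9): d=(6,7) inclusive
    (6,2)@(13, 5): e=[31,4,11] → █
    (7,2)@(15, 5): e=[25,24,-3] → ·
    (6,3)@(13, 7): e=[23,0,23] → █  [on edge]
    (7,3)@(15, 7): e=[17,20,9] → █
    (8,3)@(17, 7): e=[11,40,-5] → ·
    (6,4)@(13, 9): e=[15,-4,35] → ·
    (7,4)@(15, 9): e=[9,16,21] → █
    (8,4)@(17, 9): e=[3,36,7] → █
    (7,5)@(15, 11): e=[1,12,33] → █
    (8,5)@(17, 11): e=[-5,32,19] → ·
    (7,6)@(15, 13): e=[-7,8,45] → ·
    (7,8)@(15, 17): e=[-23,0,69] → ·  [on edge]
  covered (6 px):
    · · · · · · · · ·
    · · · · · · · · ·
    · · · · · · █ · ·
    · · · · · · █ █ ·
    · · · · · · · █ █
    · · · · · · · █ ·
    · · · · · · · · ·
    · · · · · · · · ·
    · · · · · · · · ·
    · · · · · · · · ·
    · · · · · · · · ·
T3:
  2·area = 32
  edge (0, 6)→(4, 4): d=(4,-2) inclusive
  edge (4, 4)→(12, 8): d=(8,4) inclusive
  edge (12, 8)→(0, 6): d=(-12,-2) inclusive
    (1,2)@(3, 5): e=[2,12,18] → █
    (2,2)@(5, 5): e=[6,4,22] → █
    (3,2)@(7, 5): e=[10,-4,26] → ·
    (1,3)@(3, 7): e=[10,28,-6] → ·
    (2,3)@(5, 7): e=[14,20,-2] → ·
    (3,3)@(7, 7): e=[18,12,2] → █
    (4,3)@(9, 7): e=[22,4,6] → █
    (5,3)@(11, 7): e=[26,-4,10] → ·
    (3,4)@(7, 9): e=[26,28,-22] → ·
    (4,4)@(9, 9): e=[30,20,-18] → ·
  covered (4 px):
    · · · · · · · · ·
    · · · · · · · · ·
    · █ █ · · · · · ·
    · · · █ █ · · · ·
    · · · · · · · · ·
    · · · · · · · · ·
    · · · · · · · · ·
    · · · · · · · · ·
    · · · · · · · · ·
    · · · · · · · · ·
    · · · · · · · · ·

Result: [4,6,22]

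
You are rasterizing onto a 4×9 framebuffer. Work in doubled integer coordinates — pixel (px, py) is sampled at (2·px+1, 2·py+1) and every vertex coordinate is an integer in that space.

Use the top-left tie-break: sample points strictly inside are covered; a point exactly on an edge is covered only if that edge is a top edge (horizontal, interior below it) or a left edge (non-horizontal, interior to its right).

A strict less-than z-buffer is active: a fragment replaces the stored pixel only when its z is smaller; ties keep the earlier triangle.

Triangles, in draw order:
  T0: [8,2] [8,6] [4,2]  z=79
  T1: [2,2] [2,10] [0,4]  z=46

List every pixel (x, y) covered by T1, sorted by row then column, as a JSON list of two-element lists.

T0:
  2·area = 16
  edge (8, 2)→(8, 6): d=(0,4) right/bottom  bias=-1
  edge (8, 6)→(4, 2): d=(-4,-4) top-left  bias=+0
  edge (4, 2)→(8, 2): d=(4,0) top-left  bias=+0
    (1,0)@(3, 1): e=[20,0,-4] → .  [on edge]
    (2,1)@(5, 3): e=[12,0,4] → X  [on edge]
    (3,1)@(7, 3): e=[4,8,4] → X
    (2,2)@(5, 5): e=[12,-8,12] → .
    (3,2)@(7, 5): e=[4,0,12] → X  [on edge]
    (3,3)@(7, 7): e=[4,-8,20] → .
  covered (3 px):
    . . . .
    . . X X
    . . . X
    . . . .
    . . . .
    . . . .
    . . . .
    . . . .
    . . . .
T1:
  2·area = 16
  edge (2, 2)→(2, 10): d=(0,8) right/bottom  bias=-1
  edge (2, 10)→(0, 4): d=(-2,-6) top-left  bias=+0
  edge (0, 4)→(2, 2): d=(2,-2) top-left  bias=+0
    (1,0)@(3, 1): e=[-8,24,0] → .  [on edge]
    (0,1)@(1, 3): e=[8,8,0] → X  [on edge]
    (1,1)@(3, 3): e=[-8,20,4] → .
    (0,2)@(1, 5): e=[8,4,4] → X
    (1,2)@(3, 5): e=[-8,16,8] → .
    (0,3)@(1, 7): e=[8,0,8] → X  [on edge]
    (1,3)@(3, 7): e=[-8,12,12] → .
    (0,4)@(1, 9): e=[8,-4,12] → .
    (1,6)@(3, 13): e=[-8,0,24] → .  [on edge]
  covered (3 px):
    . . . .
    X . . .
    X . . .
    X . . .
    . . . .
    . . . .
    . . . .
    . . . .
    . . . .

Result: [[0,1],[0,2],[0,3]]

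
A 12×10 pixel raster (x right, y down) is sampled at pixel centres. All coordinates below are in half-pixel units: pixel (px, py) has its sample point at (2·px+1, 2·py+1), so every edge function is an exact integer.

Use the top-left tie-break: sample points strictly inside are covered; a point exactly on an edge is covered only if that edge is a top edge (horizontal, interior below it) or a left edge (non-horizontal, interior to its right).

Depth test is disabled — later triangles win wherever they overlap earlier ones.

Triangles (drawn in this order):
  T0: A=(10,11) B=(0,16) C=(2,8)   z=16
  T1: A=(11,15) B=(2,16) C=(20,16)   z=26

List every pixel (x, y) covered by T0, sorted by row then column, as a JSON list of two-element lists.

T0:
  2·area = 70
  edge (10, 11)→(0, 16): d=(-10,5) right/bottom  bias=-1
  edge (0, 16)→(2, 8): d=(2,-8) top-left  bias=+0
  edge (2, 8)→(10, 11): d=(8,3) right/bottom  bias=-1
    (1,4)@(3, 9): e=[55,10,5] → X
    (2,4)@(5, 9): e=[45,26,-1] → .
    (1,5)@(3, 11): e=[35,14,21] → X
    (2,5)@(5, 11): e=[25,30,15] → X
    (3,5)@(7, 11): e=[15,46,9] → X
    (4,5)@(9, 11): e=[5,62,3] → X
    (5,5)@(11, 11): e=[-5,78,-3] → .
    (0,6)@(1, 13): e=[25,2,43] → X
    (3,6)@(7, 13): e=[-5,50,25] → .
    (4,6)@(9, 13): e=[-15,66,19] → .
    (0,7)@(1, 15): e=[5,6,59] → X
    (1,7)@(3, 15): e=[-5,22,53] → .
  covered (9 px):
    . . . . . . . . . . . .
    . . . . . . . . . . . .
    . . . . . . . . . . . .
    . . . . . . . . . . . .
    . X . . . . . . . . . .
    . X X X X . . . . . . .
    X X X . . . . . . . . .
    X . . . . . . . . . . .
    . . . . . . . . . . . .
    . . . . . . . . . . . .
T1:
  2·area = 18  (B↔C swapped to make it positive)
  edge (11, 15)→(20, 16): d=(9,1) right/bottom  bias=-1
  edge (20, 16)→(2, 16): d=(-18,0) right/bottom  bias=-1
  edge (2, 16)→(11, 15): d=(9,-1) top-left  bias=+0
    (5,7)@(11, 15): e=[0,18,0] → .  [on edge]
  covered (0 px):
    . . . . . . . . . . . .
    . . . . . . . . . . . .
    . . . . . . . . . . . .
    . . . . . . . . . . . .
    . . . . . . . . . . . .
    . . . . . . . . . . . .
    . . . . . . . . . . . .
    . . . . . . . . . . . .
    . . . . . . . . . . . .
    . . . . . . . . . . . .

Result: [[1,4],[1,5],[2,5],[3,5],[4,5],[0,6],[1,6],[2,6],[0,7]]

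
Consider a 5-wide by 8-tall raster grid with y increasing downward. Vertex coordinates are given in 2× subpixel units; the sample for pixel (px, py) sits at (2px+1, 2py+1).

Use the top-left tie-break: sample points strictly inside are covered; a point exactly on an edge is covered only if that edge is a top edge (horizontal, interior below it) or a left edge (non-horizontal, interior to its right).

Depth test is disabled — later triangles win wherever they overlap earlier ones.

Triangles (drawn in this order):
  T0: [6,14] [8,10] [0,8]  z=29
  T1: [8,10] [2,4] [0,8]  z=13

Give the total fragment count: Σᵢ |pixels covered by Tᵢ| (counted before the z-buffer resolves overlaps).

T0:
  2·area = 36  (B↔C swapped to make it positive)
  edge (6, 14)→(0, 8): d=(-6,-6) top-left  bias=+0
  edge (0, 8)→(8, 10): d=(8,2) right/bottom  bias=-1
  edge (8, 10)→(6, 14): d=(-2,4) right/bottom  bias=-1
    (0,4)@(1, 9): e=[0,6,30] → X  [on edge]
    (1,4)@(3, 9): e=[12,2,22] → X
    (2,4)@(5, 9): e=[24,-2,14] → .
    (0,5)@(1, 11): e=[-12,22,26] → .
    (1,5)@(3, 11): e=[0,18,18] → X  [on edge]
    (2,5)@(5, 11): e=[12,14,10] → X
    (3,5)@(7, 11): e=[24,10,2] → X
    (4,5)@(9, 11): e=[36,6,-6] → .
    (1,6)@(3, 13): e=[-12,34,14] → .
    (2,6)@(5, 13): e=[0,30,6] → X  [on edge]
    (3,6)@(7, 13): e=[12,26,-2] → .
    (2,7)@(5, 15): e=[-12,46,2] → .
    (3,7)@(7, 15): e=[0,42,-6] → .  [on edge]
  covered (6 px):
    . . . . .
    . . . . .
    . . . . .
    . . . . .
    X X . . .
    . X X X .
    . . X . .
    . . . . .
T1:
  2·area = 36  (B↔C swapped to make it positive)
  edge (8, 10)→(0, 8): d=(-8,-2) top-left  bias=+0
  edge (0, 8)→(2, 4): d=(2,-4) top-left  bias=+0
  edge (2, 4)→(8, 10): d=(6,6) right/bottom  bias=-1
    (0,1)@(1, 3): e=[42,-6,0] → .  [on edge]
    (1,2)@(3, 5): e=[30,6,0] → .  [on edge]
    (0,3)@(1, 7): e=[10,2,24] → X
    (1,3)@(3, 7): e=[14,10,12] → X
    (2,3)@(5, 7): e=[18,18,0] → .  [on edge]
    (0,4)@(1, 9): e=[-6,6,36] → .
    (1,4)@(3, 9): e=[-2,14,24] → .
    (2,4)@(5, 9): e=[2,22,12] → X
    (3,4)@(7, 9): e=[6,30,0] → .  [on edge]
    (2,5)@(5, 11): e=[-14,26,24] → .
    (4,5)@(9, 11): e=[-6,42,0] → .  [on edge]
  covered (3 px):
    . . . . .
    . . . . .
    . . . . .
    X X . . .
    . . X . .
    . . . . .
    . . . . .
    . . . . .

Answer: 9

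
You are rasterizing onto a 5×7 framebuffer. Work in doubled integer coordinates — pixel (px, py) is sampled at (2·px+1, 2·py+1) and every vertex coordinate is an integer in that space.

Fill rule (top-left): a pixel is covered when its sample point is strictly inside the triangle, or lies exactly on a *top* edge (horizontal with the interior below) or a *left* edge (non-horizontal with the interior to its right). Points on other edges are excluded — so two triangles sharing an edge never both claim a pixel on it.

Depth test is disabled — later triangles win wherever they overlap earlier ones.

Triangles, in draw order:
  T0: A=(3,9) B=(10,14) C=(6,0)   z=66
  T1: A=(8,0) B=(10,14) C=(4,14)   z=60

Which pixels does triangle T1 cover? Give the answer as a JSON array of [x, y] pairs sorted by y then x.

T0:
  2·area = 78  (B↔C swapped to make it positive)
  edge (3, 9)→(6, 0): d=(3,-9) top-left  bias=+0
  edge (6, 0)→(10, 14): d=(4,14) right/bottom  bias=-1
  edge (10, 14)→(3, 9): d=(-7,-5) top-left  bias=+0
    (2,1)@(5, 3): e=[0,26,52] → X  [on edge]
    (3,1)@(7, 3): e=[18,-2,62] → .
    (2,2)@(5, 5): e=[6,34,38] → X
    (3,2)@(7, 5): e=[24,6,48] → X
    (4,2)@(9, 5): e=[42,-22,58] → .
    (2,3)@(5, 7): e=[12,42,24] → X
    (4,3)@(9, 7): e=[48,-14,44] → .
    (1,4)@(3, 9): e=[0,78,0] → X  [on edge]
    (4,4)@(9, 9): e=[54,-6,30] → .
    (1,5)@(3, 11): e=[6,86,-14] → .
    (2,5)@(5, 11): e=[24,58,-4] → .
    (3,5)@(7, 11): e=[42,30,6] → X
  covered (11 px):
    . . . . .
    . . X . .
    . . X X .
    . . X X .
    . X X X .
    . . . X X
    . . . . X
T1:
  2·area = 84
  edge (8, 0)→(10, 14): d=(2,14) right/bottom  bias=-1
  edge (10, 14)→(4, 14): d=(-6,0) right/bottom  bias=-1
  edge (4, 14)→(8, 0): d=(4,-14) top-left  bias=+0
    (3,2)@(7, 5): e=[24,54,6] → X
    (4,2)@(9, 5): e=[-4,54,34] → .
    (3,3)@(7, 7): e=[28,42,14] → X
    (4,3)@(9, 7): e=[0,42,42] → .  [on edge]
    (3,4)@(7, 9): e=[32,30,22] → X
    (4,4)@(9, 9): e=[4,30,50] → X
    (2,5)@(5, 11): e=[64,18,2] → X
    (2,6)@(5, 13): e=[68,6,10] → X
  covered (10 px):
    . . . . .
    . . . . .
    . . . X .
    . . . X .
    . . . X X
    . . X X X
    . . X X X

Answer: [[3,2],[3,3],[3,4],[4,4],[2,5],[3,5],[4,5],[2,6],[3,6],[4,6]]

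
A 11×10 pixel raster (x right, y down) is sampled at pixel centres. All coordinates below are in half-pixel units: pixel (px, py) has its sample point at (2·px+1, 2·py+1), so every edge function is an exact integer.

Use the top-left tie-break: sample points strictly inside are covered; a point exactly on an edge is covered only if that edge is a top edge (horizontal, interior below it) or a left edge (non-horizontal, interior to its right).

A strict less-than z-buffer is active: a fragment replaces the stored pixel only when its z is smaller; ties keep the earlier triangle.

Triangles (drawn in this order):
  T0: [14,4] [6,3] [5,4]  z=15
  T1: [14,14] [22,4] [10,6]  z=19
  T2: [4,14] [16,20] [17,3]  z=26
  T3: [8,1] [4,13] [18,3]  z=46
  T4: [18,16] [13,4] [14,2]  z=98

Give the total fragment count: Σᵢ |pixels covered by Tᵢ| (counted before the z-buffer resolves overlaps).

T0:
  2·area = 9  (B↔C swapped to make it positive)
  edge (14, 4)→(5, 4): d=(-9,0) right/bottom  bias=-1
  edge (5, 4)→(6, 3): d=(1,-1) top-left  bias=+0
  edge (6, 3)→(14, 4): d=(8,1) right/bottom  bias=-1
  covered (0 px):
    · · · · · · · · · · ·
    · · · · · · · · · · ·
    · · · · · · · · · · ·
    · · · · · · · · · · ·
    · · · · · · · · · · ·
    · · · · · · · · · · ·
    · · · · · · · · · · ·
    · · · · · · · · · · ·
    · · · · · · · · · · ·
    · · · · · · · · · · ·
T1:
  2·area = 104  (B↔C swapped to make it positive)
  edge (14, 14)→(10, 6): d=(-4,-8) top-left  bias=+0
  edge (10, 6)→(22, 4): d=(12,-2) top-left  bias=+0
  edge (22, 4)→(14, 14): d=(-8,10) right/bottom  bias=-1
    (8,2)@(17, 5): e=[60,2,42] → #
    (9,2)@(19, 5): e=[76,6,22] → #
    (10,2)@(21, 5): e=[92,10,2] → #
    (5,3)@(11, 7): e=[4,14,86] → #
    (6,3)@(13, 7): e=[20,18,66] → #
    (7,3)@(15, 7): e=[36,22,46] → #
    (10,3)@(21, 7): e=[84,34,-14] → ·
    (5,4)@(11, 9): e=[-4,38,70] → ·
    (6,4)@(13, 9): e=[12,42,50] → #
    (9,4)@(19, 9): e=[60,54,-10] → ·
    (6,5)@(13, 11): e=[4,66,34] → #
    (8,5)@(17, 11): e=[36,74,-6] → ·
  covered (13 px):
    · · · · · · · · · · ·
    · · · · · · · · · · ·
    · · · · · · · · # # #
    · · · · · # # # # # ·
    · · · · · · # # # · ·
    · · · · · · # # · · ·
    · · · · · · · · · · ·
    · · · · · · · · · · ·
    · · · · · · · · · · ·
    · · · · · · · · · · ·
T2:
  2·area = 210  (B↔C swapped to make it positive)
  edge (4, 14)→(17, 3): d=(13,-11) top-left  bias=+0
  edge (17, 3)→(16, 20): d=(-1,17) right/bottom  bias=-1
  edge (16, 20)→(4, 14): d=(-12,-6) top-left  bias=+0
    (8,1)@(17, 3): e=[0,0,210] → ·  [on edge]
    (7,2)@(15, 5): e=[4,32,174] → #
    (8,2)@(17, 5): e=[26,-2,186] → ·
    (6,3)@(13, 7): e=[8,64,138] → #
    (8,3)@(17, 7): e=[52,-4,162] → ·
    (5,4)@(11, 9): e=[12,96,102] → #
    (8,4)@(17, 9): e=[78,-6,138] → ·
    (4,5)@(9, 11): e=[16,128,66] → #
    (8,5)@(17, 11): e=[104,-8,114] → ·
    (3,6)@(7, 13): e=[20,160,30] → #
    (8,6)@(17, 13): e=[130,-10,90] → ·
    (3,7)@(7, 15): e=[46,158,6] → #
  covered (24 px):
    · · · · · · · · · · ·
    · · · · · · · · · · ·
    · · · · · · · # · · ·
    · · · · · · # # · · ·
    · · · · · # # # · · ·
    · · · · # # # # · · ·
    · · · # # # # # · · ·
    · · · # # # # # · · ·
    · · · · · # # # · · ·
    · · · · · · · # · · ·
T3:
  2·area = 128  (B↔C swapped to make it positive)
  edge (8, 1)→(18, 3): d=(10,2) right/bottom  bias=-1
  edge (18, 3)→(4, 13): d=(-14,10) right/bottom  bias=-1
  edge (4, 13)→(8, 1): d=(4,-12) top-left  bias=+0
    (4,1)@(9, 3): e=[18,90,20] → #
    (5,1)@(11, 3): e=[14,70,44] → #
    (6,1)@(13, 3): e=[10,50,68] → #
    (7,1)@(15, 3): e=[6,30,92] → #
    (8,1)@(17, 3): e=[2,10,116] → #
    (9,1)@(19, 3): e=[-2,-10,140] → ·
    (3,2)@(7, 5): e=[42,82,4] → #
    (8,2)@(17, 5): e=[22,-18,124] → ·
    (3,3)@(7, 7): e=[62,54,12] → #
    (6,3)@(13, 7): e=[50,-6,84] → ·
    (7,3)@(15, 7): e=[46,-26,108] → ·
    (3,4)@(7, 9): e=[82,26,20] → #
  covered (16 px):
    · · · · · · · · · · ·
    · · · · # # # # # · ·
    · · · # # # # # · · ·
    · · · # # # · · · · ·
    · · · # # · · · · · ·
    · · # · · · · · · · ·
    · · · · · · · · · · ·
    · · · · · · · · · · ·
    · · · · · · · · · · ·
    · · · · · · · · · · ·
T4:
  2·area = 22
  edge (18, 16)→(13, 4): d=(-5,-12) top-left  bias=+0
  edge (13, 4)→(14, 2): d=(1,-2) top-left  bias=+0
  edge (14, 2)→(18, 16): d=(4,14) right/bottom  bias=-1
    (7,3)@(15, 7): e=[9,7,6] → #
    (8,3)@(17, 7): e=[33,11,-22] → ·
    (7,4)@(15, 9): e=[-1,9,14] → ·
    (8,6)@(17, 13): e=[3,17,2] → #
    (9,6)@(19, 13): e=[27,21,-26] → ·
    (8,7)@(17, 15): e=[-7,19,10] → ·
  covered (2 px):
    · · · · · · · · · · ·
    · · · · · · · · · · ·
    · · · · · · · · · · ·
    · · · · · · · # · · ·
    · · · · · · · · · · ·
    · · · · · · · · · · ·
    · · · · · · · · # · ·
    · · · · · · · · · · ·
    · · · · · · · · · · ·
    · · · · · · · · · · ·

Final: 55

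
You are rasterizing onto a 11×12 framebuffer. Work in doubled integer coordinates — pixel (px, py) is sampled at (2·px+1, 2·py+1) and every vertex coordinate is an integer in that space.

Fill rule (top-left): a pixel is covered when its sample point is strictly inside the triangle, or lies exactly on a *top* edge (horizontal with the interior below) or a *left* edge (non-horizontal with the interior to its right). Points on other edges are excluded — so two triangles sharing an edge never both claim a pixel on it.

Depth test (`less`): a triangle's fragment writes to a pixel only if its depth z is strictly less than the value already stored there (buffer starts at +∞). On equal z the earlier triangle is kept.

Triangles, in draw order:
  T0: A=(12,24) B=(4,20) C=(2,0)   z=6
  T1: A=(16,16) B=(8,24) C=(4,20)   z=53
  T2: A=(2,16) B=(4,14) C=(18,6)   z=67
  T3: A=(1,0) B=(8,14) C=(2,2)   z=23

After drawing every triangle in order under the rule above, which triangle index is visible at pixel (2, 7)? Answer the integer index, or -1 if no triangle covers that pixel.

T0:
  2·area = 152
  edge (12, 24)→(4, 20): d=(-8,-4) top-left  bias=+0
  edge (4, 20)→(2, 0): d=(-2,-20) top-left  bias=+0
  edge (2, 0)→(12, 24): d=(10,24) right/bottom  bias=-1
    (1,1)@(3, 3): e=[132,14,6] → X
    (2,1)@(5, 3): e=[140,54,-42] → .
    (1,2)@(3, 5): e=[116,10,26] → X
    (2,2)@(5, 5): e=[124,50,-22] → .
    (1,3)@(3, 7): e=[100,6,46] → X
    (2,3)@(5, 7): e=[108,46,-2] → .
    (1,4)@(3, 9): e=[84,2,66] → X
    (2,4)@(5, 9): e=[92,42,18] → X
    (3,4)@(7, 9): e=[100,82,-30] → .
    (1,5)@(3, 11): e=[68,-2,86] → .
    (2,5)@(5, 11): e=[76,38,38] → X
    (3,5)@(7, 11): e=[84,78,-10] → .
  covered (19 px):
    . . . . . . . . . . .
    . X . . . . . . . . .
    . X . . . . . . . . .
    . X . . . . . . . . .
    . X X . . . . . . . .
    . . X . . . . . . . .
    . . X X . . . . . . .
    . . X X . . . . . . .
    . . X X X . . . . . .
    . . X X X . . . . . .
    . . . X X . . . . . .
    . . . . . X . . . . .
T1:
  2·area = 64
  edge (16, 16)→(8, 24): d=(-8,8) right/bottom  bias=-1
  edge (8, 24)→(4, 20): d=(-4,-4) top-left  bias=+0
  edge (4, 20)→(16, 16): d=(12,-4) top-left  bias=+0
    (10,5)@(21, 11): e=[0,104,-40] → .  [on edge]
    (9,6)@(19, 13): e=[0,88,-24] → .  [on edge]
    (8,7)@(17, 15): e=[0,72,-8] → .  [on edge]
    (9,7)@(19, 15): e=[-16,80,0] → .  [on edge]
    (0,8)@(1, 17): e=[112,0,-48] → .  [on edge]
    (6,8)@(13, 17): e=[16,48,0] → X  [on edge]
    (7,8)@(15, 17): e=[0,56,8] → .  [on edge]
    (1,9)@(3, 19): e=[80,0,-16] → .  [on edge]
    (3,9)@(7, 19): e=[48,16,0] → X  [on edge]
    (4,9)@(9, 19): e=[32,24,8] → X
    (5,9)@(11, 19): e=[16,32,16] → X
    (6,9)@(13, 19): e=[0,40,24] → .  [on edge]
    (0,10)@(1, 21): e=[80,-16,0] → .  [on edge]
    (2,10)@(5, 21): e=[48,0,16] → X  [on edge]
    (5,10)@(11, 21): e=[0,24,40] → .  [on edge]
    (3,11)@(7, 23): e=[16,0,48] → X  [on edge]
    (4,11)@(9, 23): e=[0,8,56] → .  [on edge]
  covered (8 px):
    . . . . . . . . . . .
    . . . . . . . . . . .
    . . . . . . . . . . .
    . . . . . . . . . . .
    . . . . . . . . . . .
    . . . . . . . . . . .
    . . . . . . . . . . .
    . . . . . . . . . . .
    . . . . . . X . . . .
    . . . X X X . . . . .
    . . X X X . . . . . .
    . . . X . . . . . . .
T2:
  2·area = 12
  edge (2, 16)→(4, 14): d=(2,-2) top-left  bias=+0
  edge (4, 14)→(18, 6): d=(14,-8) top-left  bias=+0
  edge (18, 6)→(2, 16): d=(-16,10) right/bottom  bias=-1
    (8,0)@(17, 1): e=[0,-78,90] → .  [on edge]
    (7,1)@(15, 3): e=[0,-66,78] → .  [on edge]
    (6,2)@(13, 5): e=[0,-54,66] → .  [on edge]
    (5,3)@(11, 7): e=[0,-42,54] → .  [on edge]
    (4,4)@(9, 9): e=[0,-30,42] → .  [on edge]
    (6,4)@(13, 9): e=[8,2,2] → X
    (7,4)@(15, 9): e=[12,18,-18] → .
    (3,5)@(7, 11): e=[0,-18,30] → .  [on edge]
    (6,5)@(13, 11): e=[12,30,-30] → .
    (2,6)@(5, 13): e=[0,-6,18] → .  [on edge]
    (1,7)@(3, 15): e=[0,6,6] → X  [on edge]
    (2,7)@(5, 15): e=[4,22,-14] → .
    (0,8)@(1, 17): e=[0,18,-6] → .  [on edge]
  covered (2 px):
    . . . . . . . . . . .
    . . . . . . . . . . .
    . . . . . . . . . . .
    . . . . . . . . . . .
    . . . . . . X . . . .
    . . . . . . . . . . .
    . . . . . . . . . . .
    . X . . . . . . . . .
    . . . . . . . . . . .
    . . . . . . . . . . .
    . . . . . . . . . . .
    . . . . . . . . . . .
T3:
  degenerate (2·area = 0) — covers nothing

Z-buffer (winner per pixel, '.' = empty):
  . . . . . . . . . . .
  . 0 . . . . . . . . .
  . 0 . . . . . . . . .
  . 0 . . . . . . . . .
  . 0 0 . . . 2 . . . .
  . . 0 . . . . . . . .
  . . 0 0 . . . . . . .
  . 2 0 0 . . . . . . .
  . . 0 0 0 . 1 . . . .
  . . 0 0 0 1 . . . . .
  . . 1 0 0 . . . . . .
  . . . 1 . 0 . . . . .

Result: 0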